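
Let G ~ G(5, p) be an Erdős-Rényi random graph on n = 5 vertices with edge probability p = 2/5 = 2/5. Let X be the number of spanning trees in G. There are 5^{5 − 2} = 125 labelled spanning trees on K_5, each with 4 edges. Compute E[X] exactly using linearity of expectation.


K_5 has 5^{5 − 2} = 125 labelled spanning trees.
For each such spanning tree H, let X_H = 1 if all 4 edges of H are present in G. Then P[X_H = 1] = p^{4} = (2/5)^{4} = 16/625.
By linearity: E[X] = Σ_H E[X_H] = 125 · p^{4} = 125 · 16/625 = 16/5.
Numerically: E[X] ≈ 3.2.

E[X] = 125 · (2/5)^{4} = 16/5 ≈ 3.2.


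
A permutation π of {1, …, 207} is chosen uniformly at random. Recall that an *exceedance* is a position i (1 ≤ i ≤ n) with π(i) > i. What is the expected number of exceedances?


Write X = Σ_{i=1}^{207} X_i, where X_i = 1_{π(i) > i}.
For each fixed i, π(i) is uniform over {1, …, 207} (marginal of a uniform permutation), so P[π(i) > i] = (n − i)/n. Summing: Σ_{i=1}^{207} (n − i)/n = (0 + 1 + … + 206)/207 = 207(207 − 1)/(2·207) = (207 − 1)/2.
Hence E[X] = Σ_{i=1}^{207} (207 − i)/207 = 103 ≈ 103.0000.

E[X] = 103 = 103.0000.


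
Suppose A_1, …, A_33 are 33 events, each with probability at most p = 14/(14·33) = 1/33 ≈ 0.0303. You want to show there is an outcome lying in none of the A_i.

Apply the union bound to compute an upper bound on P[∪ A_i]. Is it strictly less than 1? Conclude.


Union bound: P[∪_{i=1}^{33} A_i] ≤ Σ_i P[A_i] ≤ 33·p = 33·(1/33) = 1.
Numerically: 1 ≈ 1.0000.
Is 1 < 1? NO.
Since the bound 1 is ≥ 1, the union bound is uninformative here; it does NOT by itself certify existence.

33·p = 1 ≈ 1.0000; existence NOT certified by the union bound.


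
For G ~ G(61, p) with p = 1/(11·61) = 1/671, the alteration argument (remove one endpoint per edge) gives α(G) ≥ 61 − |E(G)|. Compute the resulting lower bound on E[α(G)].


E[|E(G)|] = C(61, 2)·p = 1830 · (1/671) = 30/11.
E[α(G)] ≥ n − E[|E(G)|] = 61 − 30/11 = 641/11.
Numerically: ≈ 58.27273.
(This is only a lower bound; the true E[α(G)] may be larger.)

E[α(G)] ≥ 641/11 ≈ 58.27273.


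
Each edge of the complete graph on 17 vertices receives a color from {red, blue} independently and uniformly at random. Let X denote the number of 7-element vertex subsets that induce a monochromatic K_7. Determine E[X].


Let X = Σ_S X_S over the C(17, 7) = 19448 subsets S of size 7, where X_S = 1 if the K_7 on S is monochromatic.
For a fixed S, the K_7 on S has C(7, 2) = 21 edges. P[all 21 edges red] = (1/2)^21, and likewise for blue, so P[monochromatic] = 2·(1/2)^21 = 2^{1 − 21} = 1/1048576.
By linearity: E[X] = C(17, 7) · 2^{1 − 21} = 19448 · 1/1048576 = 2431/131072.
Numerically: E[X] ≈ 0.018547.

E[X] = C(17,7)·2^(1−C(7,2)) = 2431/131072 ≈ 0.018547.


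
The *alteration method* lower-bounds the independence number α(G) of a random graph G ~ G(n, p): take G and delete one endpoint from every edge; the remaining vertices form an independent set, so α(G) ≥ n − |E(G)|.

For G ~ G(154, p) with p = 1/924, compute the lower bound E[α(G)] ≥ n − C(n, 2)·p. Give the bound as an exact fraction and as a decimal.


E[|E(G)|] = C(154, 2)·p = 11781 · (1/924) = 51/4.
E[α(G)] ≥ n − E[|E(G)|] = 154 − 51/4 = 565/4.
Numerically: ≈ 141.250000.
(This is only a lower bound; the true E[α(G)] may be larger.)

E[α(G)] ≥ 565/4 ≈ 141.250000.


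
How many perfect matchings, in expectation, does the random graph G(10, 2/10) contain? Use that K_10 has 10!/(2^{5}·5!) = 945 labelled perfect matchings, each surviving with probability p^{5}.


K_10 has 10!/(2^{5}·5!) = 945 labelled perfect matchings.
For each such perfect matching H, let X_H = 1 if all 5 edges of H are present in G. Then P[X_H = 1] = p^{5} = (1/5)^{5} = 1/3125.
Summing the indicators: E[X] = Σ_H E[X_H] = 945 · p^{5} = 945 · 1/3125 = 189/625.
Numerically: E[X] ≈ 0.302.

E[X] = 945 · (1/5)^{5} = 189/625 ≈ 0.302.


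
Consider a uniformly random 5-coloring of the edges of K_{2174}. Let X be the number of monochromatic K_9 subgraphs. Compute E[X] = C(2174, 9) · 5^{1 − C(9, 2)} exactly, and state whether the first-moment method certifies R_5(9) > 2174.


E[X] = C(2174, 9) · 5^{1 − 36} = 2940165687188920530702934 · 5^{−35} = 2940165687188920530702934/2910383045673370361328125.
As a reduced fraction: E[X] = 2940165687188920530702934/2910383045673370361328125 ≈ 1.0102.
Is E[X] < 1? NO.
Since E[X] ≥ 1, the first-moment bound is inconclusive at n = 2174; it does NOT by itself certify R_5(9) > 2174.

E[X] = 2940165687188920530702934/2910383045673370361328125 ≈ 1.0102; E[X] ≥ 1; first-moment method inconclusive here.


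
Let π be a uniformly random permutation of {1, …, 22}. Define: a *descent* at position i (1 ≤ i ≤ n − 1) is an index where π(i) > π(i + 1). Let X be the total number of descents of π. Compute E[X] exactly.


Write X = Σ X_I over i = 1, …, 21, with X_I the indicator of one descent.
There are 21 indicators.
For each fixed i, the pair (π(i), π(i+1)) is a uniformly random ordered pair of distinct values from {1, …, 22}; by symmetry P[π(i) > π(i+1)] = 1/2.
By linearity: E[X] = 21 · (1/2) = (22 − 1) · (1/2) = 21/2 ≈ 10.500.

E[X] = 21/2 = 10.500.


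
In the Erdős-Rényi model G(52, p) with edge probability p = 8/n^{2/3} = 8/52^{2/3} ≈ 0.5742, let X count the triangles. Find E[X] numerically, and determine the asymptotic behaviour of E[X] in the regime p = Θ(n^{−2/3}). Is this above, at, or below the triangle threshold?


Number of potential triangles: C(52, 3) = 22100.
Each occurs with probability p³ ≈ (0.5742)³ ≈ 1.893491e-01.
By linearity: E[X] = C(52, 3)·p³ ≈ 22100 · 1.893491e-01 ≈ 4184.6154.
Since α = 2/3 < 1, p = c/n^{2/3} ≫ 1/n is above the triangle threshold p ~ 1/n. Asymptotically E[X] ~ (c³/6)·n^{3(1−α)} = (8³/6)·n^{1} → ∞; triangles are abundant w.h.p.

E[X] ≈ 4184.6154; in regime p = Θ(1/n^{2/3}) E[X] diverges (above the triangle threshold p ~ 1/n).


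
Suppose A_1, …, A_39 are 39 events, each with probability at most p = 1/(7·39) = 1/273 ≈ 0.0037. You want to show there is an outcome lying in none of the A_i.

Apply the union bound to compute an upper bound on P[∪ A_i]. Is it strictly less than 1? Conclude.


Union bound: P[∪_{i=1}^{39} A_i] ≤ Σ_i P[A_i] ≤ 39·p = 39·(1/273) = 1/7.
Numerically: 1/7 ≈ 0.1429.
Is 1/7 < 1? YES.
Since P[∪ A_i] ≤ 1/7 < 1, the complement has P[∩ A_i^c] ≥ 1 − 1/7 = 6/7 > 0, so some outcome avoids every A_i.

39·p = 1/7 ≈ 0.1429; existence CERTIFIED by the union bound.


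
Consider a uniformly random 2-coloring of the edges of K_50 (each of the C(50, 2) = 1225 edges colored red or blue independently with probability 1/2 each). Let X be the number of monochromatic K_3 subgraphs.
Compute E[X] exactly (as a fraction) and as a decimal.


Let X = Σ_S X_S over the C(50, 3) = 19600 subsets S of size 3, where X_S = 1 if the K_3 on S is monochromatic.
For a fixed S, the K_3 on S has C(3, 2) = 3 edges. P[all 3 edges red] = (1/2)^3, and likewise for blue, so P[monochromatic] = 2·(1/2)^3 = 2^{1 − 3} = 1/4.
By linearity of expectation: E[X] = C(50, 3) · 2^{1 − 3} = 19600 · 1/4 = 4900.
Numerically: E[X] ≈ 4900.00000.

E[X] = C(50,3)·2^(1−C(3,2)) = 4900 ≈ 4900.00000.


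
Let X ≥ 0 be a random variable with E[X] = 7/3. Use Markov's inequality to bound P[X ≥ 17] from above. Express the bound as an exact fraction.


μ = E[X] = 7/3, a = 17.
Markov: P[X ≥ 17] ≤ μ/a = (7/3)/17 = 7/51.
Numerically: ≈ 0.1373.
(Since a = 17 > μ = 2.3333, the bound 7/51 is < 1 and informative.)

P[X ≥ 17] ≤ 7/51 ≈ 0.1373.


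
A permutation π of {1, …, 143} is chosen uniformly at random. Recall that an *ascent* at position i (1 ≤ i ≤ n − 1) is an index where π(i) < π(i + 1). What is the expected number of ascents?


Write X = Σ X_I over i = 1, …, 142, with X_I the indicator of one ascent.
There are 142 indicators.
For each fixed i, the pair (π(i), π(i+1)) is a uniformly random ordered pair of distinct values from {1, …, 143}; by symmetry P[π(i) < π(i+1)] = 1/2.
By linearity: E[X] = 142 · (1/2) = (143 − 1) · (1/2) = 71 ≈ 71.000000.

E[X] = 71 = 71.000000.


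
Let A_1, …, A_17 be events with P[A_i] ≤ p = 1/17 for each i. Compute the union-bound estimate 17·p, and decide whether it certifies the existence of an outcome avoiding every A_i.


Union bound: P[∪_{i=1}^{17} A_i] ≤ Σ_i P[A_i] ≤ 17·p = 17·(1/17) = 1.
Numerically: 1 ≈ 1.00000.
Is 1 < 1? NO.
Since the bound 1 is ≥ 1, the union bound is uninformative here; it does NOT by itself certify existence.

17·p = 1 ≈ 1.00000; existence NOT certified by the union bound.


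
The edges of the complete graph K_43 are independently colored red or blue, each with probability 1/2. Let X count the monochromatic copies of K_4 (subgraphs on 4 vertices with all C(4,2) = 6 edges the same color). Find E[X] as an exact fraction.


Let X = Σ_S X_S over the C(43, 4) = 123410 subsets S of size 4, where X_S = 1 if the K_4 on S is monochromatic.
For a fixed S, the K_4 on S has C(4, 2) = 6 edges. P[all 6 edges red] = (1/2)^6, and likewise for blue, so P[monochromatic] = 2·(1/2)^6 = 2^{1 − 6} = 1/32.
By linearity: E[X] = C(43, 4) · 2^{1 − 6} = 123410 · 1/32 = 61705/16.
Numerically: E[X] ≈ 3856.5625.

E[X] = C(43,4)·2^(1−C(4,2)) = 61705/16 ≈ 3856.5625.


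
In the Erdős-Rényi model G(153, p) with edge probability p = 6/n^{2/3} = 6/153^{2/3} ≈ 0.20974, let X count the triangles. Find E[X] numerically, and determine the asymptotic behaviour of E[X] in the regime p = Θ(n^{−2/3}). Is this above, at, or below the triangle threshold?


Number of potential triangles: C(153, 3) = 585276.
Each occurs with probability p³ ≈ (0.20974)³ ≈ 9.2272203e-03.
By linearity: E[X] = C(153, 3)·p³ ≈ 585276 · 9.2272203e-03 ≈ 5400.47059.
Since α = 2/3 < 1, p = c/n^{2/3} ≫ 1/n is above the triangle threshold p ~ 1/n. Asymptotically E[X] ~ (c³/6)·n^{3(1−α)} = (6³/6)·n^{1} → ∞; triangles are abundant w.h.p.

E[X] ≈ 5400.47059; in regime p = Θ(1/n^{2/3}) E[X] diverges (above the triangle threshold p ~ 1/n).


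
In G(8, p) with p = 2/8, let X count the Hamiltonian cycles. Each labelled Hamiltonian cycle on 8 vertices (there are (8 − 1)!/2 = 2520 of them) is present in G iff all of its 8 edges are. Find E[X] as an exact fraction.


K_8 has (8 − 1)!/2 = 2520 labelled Hamiltonian cycles.
For each such Hamiltonian cycle H, let X_H = 1 if all 8 edges of H are present in G. Then P[X_H = 1] = p^{8} = (1/4)^{8} = 1/65536.
By linearity: E[X] = Σ_H E[X_H] = 2520 · p^{8} = 2520 · 1/65536 = 315/8192.
Numerically: E[X] ≈ 0.038452.

E[X] = 2520 · (1/4)^{8} = 315/8192 ≈ 0.038452.


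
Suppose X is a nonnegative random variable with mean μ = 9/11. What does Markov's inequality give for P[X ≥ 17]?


μ = E[X] = 9/11, a = 17.
Markov: P[X ≥ 17] ≤ μ/a = (9/11)/17 = 9/187.
Numerically: ≈ 0.048.
(Since a = 17 > μ = 0.818, the bound 9/187 is < 1 and informative.)

P[X ≥ 17] ≤ 9/187 ≈ 0.048.


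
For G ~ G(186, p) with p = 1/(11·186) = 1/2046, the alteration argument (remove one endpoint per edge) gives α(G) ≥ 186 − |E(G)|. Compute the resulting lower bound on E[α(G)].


E[|E(G)|] = C(186, 2)·p = 17205 · (1/2046) = 185/22.
E[α(G)] ≥ n − E[|E(G)|] = 186 − 185/22 = 3907/22.
Numerically: ≈ 177.5909.
(This is only a lower bound; the true E[α(G)] may be larger.)

E[α(G)] ≥ 3907/22 ≈ 177.5909.


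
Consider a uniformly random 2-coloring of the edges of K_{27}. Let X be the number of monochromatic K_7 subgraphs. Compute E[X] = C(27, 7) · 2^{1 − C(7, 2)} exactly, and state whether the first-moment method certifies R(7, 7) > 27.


E[X] = C(27, 7) · 2^{1 − 21} = 888030 · 2^{−20} = 888030/1048576.
As a reduced fraction: E[X] = 444015/524288 ≈ 0.84689.
Is E[X] < 1? YES.
Since E[X] < 1, there exists a 2-coloring of K_{27} with no monochromatic K_7; hence R(7, 7) > 27.

E[X] = 444015/524288 ≈ 0.84689; E[X] < 1, so R(7, 7) > 27.


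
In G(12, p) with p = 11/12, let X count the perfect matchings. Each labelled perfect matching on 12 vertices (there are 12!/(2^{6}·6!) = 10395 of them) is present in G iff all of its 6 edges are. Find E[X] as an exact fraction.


K_12 has 12!/(2^{6}·6!) = 10395 labelled perfect matchings.
For each such perfect matching H, let X_H = 1 if all 6 edges of H are present in G. Then P[X_H = 1] = p^{6} = (11/12)^{6} = 1771561/2985984.
By linearity: E[X] = Σ_H E[X_H] = 10395 · p^{6} = 10395 · 1771561/2985984 = 682050985/110592.
Numerically: E[X] ≈ 6.17e+03.

E[X] = 10395 · (11/12)^{6} = 682050985/110592 ≈ 6.17e+03.


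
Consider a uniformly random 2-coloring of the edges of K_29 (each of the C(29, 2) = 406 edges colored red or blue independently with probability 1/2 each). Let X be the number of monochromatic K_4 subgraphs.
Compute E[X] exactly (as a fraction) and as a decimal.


Let X = Σ_S X_S over the C(29, 4) = 23751 subsets S of size 4, where X_S = 1 if the K_4 on S is monochromatic.
For a fixed S, the K_4 on S has C(4, 2) = 6 edges. P[all 6 edges red] = (1/2)^6, and likewise for blue, so P[monochromatic] = 2·(1/2)^6 = 2^{1 − 6} = 1/32.
By linearity: E[X] = C(29, 4) · 2^{1 − 6} = 23751 · 1/32 = 23751/32.
Numerically: E[X] ≈ 742.21875.

E[X] = C(29,4)·2^(1−C(4,2)) = 23751/32 ≈ 742.21875.


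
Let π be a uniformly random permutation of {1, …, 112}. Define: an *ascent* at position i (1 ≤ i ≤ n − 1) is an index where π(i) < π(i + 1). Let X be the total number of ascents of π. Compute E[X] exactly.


Write X = Σ X_I over i = 1, …, 111, with X_I the indicator of one ascent.
There are 111 indicators.
For each fixed i, the pair (π(i), π(i+1)) is a uniformly random ordered pair of distinct values from {1, …, 112}; by symmetry P[π(i) < π(i+1)] = 1/2.
By linearity: E[X] = 111 · (1/2) = (112 − 1) · (1/2) = 111/2 ≈ 55.500000.

E[X] = 111/2 = 55.500000.


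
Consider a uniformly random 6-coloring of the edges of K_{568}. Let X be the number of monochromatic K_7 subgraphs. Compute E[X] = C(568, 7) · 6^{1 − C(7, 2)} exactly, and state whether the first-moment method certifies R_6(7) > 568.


E[X] = C(568, 7) · 6^{1 − 21} = 3646611956239704 · 6^{−20} = 3646611956239704/3656158440062976.
As a reduced fraction: E[X] = 16882462760369/16926659444736 ≈ 0.99739.
Is E[X] < 1? YES.
Since E[X] < 1, there exists a 6-coloring of K_{568} with no monochromatic K_7; hence R_6(7) > 568.

E[X] = 16882462760369/16926659444736 ≈ 0.99739; E[X] < 1, so R_6(7) > 568.


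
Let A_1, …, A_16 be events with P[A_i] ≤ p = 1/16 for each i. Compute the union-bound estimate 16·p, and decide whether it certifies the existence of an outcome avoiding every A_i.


Union bound: P[∪_{i=1}^{16} A_i] ≤ Σ_i P[A_i] ≤ 16·p = 16·(1/16) = 1.
Numerically: 1 ≈ 1.000.
Is 1 < 1? NO.
Since the bound 1 is ≥ 1, the union bound is uninformative here; it does NOT by itself certify existence.

16·p = 1 ≈ 1.000; existence NOT certified by the union bound.


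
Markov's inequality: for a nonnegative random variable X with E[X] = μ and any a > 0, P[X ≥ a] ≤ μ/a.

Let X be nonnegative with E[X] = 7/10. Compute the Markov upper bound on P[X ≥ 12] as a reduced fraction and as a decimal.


μ = E[X] = 7/10, a = 12.
Markov: P[X ≥ 12] ≤ μ/a = (7/10)/12 = 7/120.
Numerically: ≈ 0.0583.
(Since a = 12 > μ = 0.7000, the bound 7/120 is < 1 and informative.)

P[X ≥ 12] ≤ 7/120 ≈ 0.0583.


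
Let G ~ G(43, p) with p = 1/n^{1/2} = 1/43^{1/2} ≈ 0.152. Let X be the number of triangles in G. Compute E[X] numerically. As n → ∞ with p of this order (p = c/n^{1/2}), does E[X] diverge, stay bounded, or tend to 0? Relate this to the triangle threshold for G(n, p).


Number of potential triangles: C(43, 3) = 12341.
Each occurs with probability p³ ≈ (0.152)³ ≈ 3.54648e-03.
By linearity: E[X] = C(43, 3)·p³ ≈ 12341 · 3.54648e-03 ≈ 43.767.
Since α = 1/2 < 1, p = c/n^{1/2} ≫ 1/n is above the triangle threshold p ~ 1/n. Asymptotically E[X] ~ (c³/6)·n^{3(1−α)} = (1³/6)·n^{1.5} → ∞; triangles are abundant w.h.p.

E[X] ≈ 43.767; in regime p = Θ(1/n^{1/2}) E[X] diverges (above the triangle threshold p ~ 1/n).


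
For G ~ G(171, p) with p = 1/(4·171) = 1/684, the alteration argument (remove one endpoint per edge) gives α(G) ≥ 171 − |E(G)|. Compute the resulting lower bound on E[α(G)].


E[|E(G)|] = C(171, 2)·p = 14535 · (1/684) = 85/4.
E[α(G)] ≥ n − E[|E(G)|] = 171 − 85/4 = 599/4.
Numerically: ≈ 149.7500.
(This is only a lower bound; the true E[α(G)] may be larger.)

E[α(G)] ≥ 599/4 ≈ 149.7500.


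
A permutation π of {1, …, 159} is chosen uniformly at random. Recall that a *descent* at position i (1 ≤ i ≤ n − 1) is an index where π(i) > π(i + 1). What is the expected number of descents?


Write X = Σ X_I over i = 1, …, 158, with X_I the indicator of one descent.
There are 158 indicators.
For each fixed i, the pair (π(i), π(i+1)) is a uniformly random ordered pair of distinct values from {1, …, 159}; by symmetry P[π(i) > π(i+1)] = 1/2.
By linearity: E[X] = 158 · (1/2) = (159 − 1) · (1/2) = 79 ≈ 79.00000.

E[X] = 79 = 79.00000.


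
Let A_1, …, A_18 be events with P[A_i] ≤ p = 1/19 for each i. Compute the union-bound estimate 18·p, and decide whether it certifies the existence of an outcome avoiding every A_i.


Union bound: P[∪_{i=1}^{18} A_i] ≤ Σ_i P[A_i] ≤ 18·p = 18·(1/19) = 18/19.
Numerically: 18/19 ≈ 0.947368.
Is 18/19 < 1? YES.
Since P[∪ A_i] ≤ 18/19 < 1, the complement has P[∩ A_i^c] ≥ 1 − 18/19 = 1/19 > 0, so some outcome avoids every A_i.

18·p = 18/19 ≈ 0.947368; existence CERTIFIED by the union bound.


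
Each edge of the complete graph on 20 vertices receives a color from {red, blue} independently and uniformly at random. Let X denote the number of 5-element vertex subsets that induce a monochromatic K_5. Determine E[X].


Let X = Σ_S X_S over the C(20, 5) = 15504 subsets S of size 5, where X_S = 1 if the K_5 on S is monochromatic.
For a fixed S, the K_5 on S has C(5, 2) = 10 edges. P[all 10 edges red] = (1/2)^10, and likewise for blue, so P[monochromatic] = 2·(1/2)^10 = 2^{1 − 10} = 1/512.
By linearity: E[X] = C(20, 5) · 2^{1 − 10} = 15504 · 1/512 = 969/32.
Numerically: E[X] ≈ 30.2812.

E[X] = C(20,5)·2^(1−C(5,2)) = 969/32 ≈ 30.2812.


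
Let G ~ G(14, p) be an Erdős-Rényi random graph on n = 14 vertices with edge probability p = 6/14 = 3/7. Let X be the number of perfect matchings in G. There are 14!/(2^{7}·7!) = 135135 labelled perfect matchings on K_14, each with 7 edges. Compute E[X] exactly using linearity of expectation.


K_14 has 14!/(2^{7}·7!) = 135135 labelled perfect matchings.
For each such perfect matching H, let X_H = 1 if all 7 edges of H are present in G. Then P[X_H = 1] = p^{7} = (3/7)^{7} = 2187/823543.
By linearity of expectation: E[X] = Σ_H E[X_H] = 135135 · p^{7} = 135135 · 2187/823543 = 42220035/117649.
Numerically: E[X] ≈ 358.86.

E[X] = 135135 · (3/7)^{7} = 42220035/117649 ≈ 358.86.


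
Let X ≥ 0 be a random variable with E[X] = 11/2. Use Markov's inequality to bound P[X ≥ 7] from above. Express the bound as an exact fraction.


μ = E[X] = 11/2, a = 7.
Markov: P[X ≥ 7] ≤ μ/a = (11/2)/7 = 11/14.
Numerically: ≈ 0.786.
(Since a = 7 > μ = 5.500, the bound 11/14 is < 1 and informative.)

P[X ≥ 7] ≤ 11/14 ≈ 0.786.


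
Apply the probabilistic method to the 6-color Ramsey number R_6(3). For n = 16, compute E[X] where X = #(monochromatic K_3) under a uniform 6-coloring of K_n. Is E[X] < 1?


E[X] = C(16, 3) · 6^{1 − 3} = 560 · 6^{−2} = 560/36.
As a reduced fraction: E[X] = 140/9 ≈ 15.556.
Is E[X] < 1? NO.
Since E[X] ≥ 1, the first-moment bound is inconclusive at n = 16; it does NOT by itself certify R_6(3) > 16.

E[X] = 140/9 ≈ 15.556; E[X] ≥ 1; first-moment method inconclusive here.


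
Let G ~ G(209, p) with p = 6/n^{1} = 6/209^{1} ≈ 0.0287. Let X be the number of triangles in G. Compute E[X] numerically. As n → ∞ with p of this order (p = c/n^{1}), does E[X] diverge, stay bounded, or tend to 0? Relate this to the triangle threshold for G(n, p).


Number of potential triangles: C(209, 3) = 1499784.
Each occurs with probability p³ ≈ (0.0287)³ ≈ 2.36600e-05.
By linearity: E[X] = C(209, 3)·p³ ≈ 1499784 · 2.36600e-05 ≈ 35.485.
Here α = 1, so p = 6/n is exactly at the triangle threshold p ~ 1/n. Asymptotically E[X] → c³/6 = 6³/6 = 36 ≈ 36.000, a bounded constant. In this regime the triangle count is asymptotically Poisson(c³/6).

E[X] ≈ 35.485; in regime p = Θ(1/n^{1}) E[X] stays bounded (at the triangle threshold p ~ 1/n).


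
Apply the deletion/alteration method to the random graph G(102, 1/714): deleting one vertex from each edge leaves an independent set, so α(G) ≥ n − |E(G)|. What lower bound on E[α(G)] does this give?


E[|E(G)|] = C(102, 2)·p = 5151 · (1/714) = 101/14.
E[α(G)] ≥ n − E[|E(G)|] = 102 − 101/14 = 1327/14.
Numerically: ≈ 94.7857.
(This is only a lower bound; the true E[α(G)] may be larger.)

E[α(G)] ≥ 1327/14 ≈ 94.7857.


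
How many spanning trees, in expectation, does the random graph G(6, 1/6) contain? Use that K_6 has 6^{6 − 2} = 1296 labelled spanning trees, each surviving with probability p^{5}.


K_6 has 6^{6 − 2} = 1296 labelled spanning trees.
For each such spanning tree H, let X_H = 1 if all 5 edges of H are present in G. Then P[X_H = 1] = p^{5} = (1/6)^{5} = 1/7776.
By linearity of expectation: E[X] = Σ_H E[X_H] = 1296 · p^{5} = 1296 · 1/7776 = 1/6.
Numerically: E[X] ≈ 0.167.

E[X] = 1296 · (1/6)^{5} = 1/6 ≈ 0.167.


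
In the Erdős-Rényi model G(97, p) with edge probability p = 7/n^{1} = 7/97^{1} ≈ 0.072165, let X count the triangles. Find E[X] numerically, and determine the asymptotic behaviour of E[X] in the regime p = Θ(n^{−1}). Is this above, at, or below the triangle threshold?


Number of potential triangles: C(97, 3) = 147440.
Each occurs with probability p³ ≈ (0.072165)³ ≈ 3.7581916e-04.
By linearity: E[X] = C(97, 3)·p³ ≈ 147440 · 3.7581916e-04 ≈ 55.41078.
Here α = 1, so p = 7/n is exactly at the triangle threshold p ~ 1/n. Asymptotically E[X] → c³/6 = 7³/6 = 343/6 ≈ 57.16667, a bounded constant. In this regime the triangle count is asymptotically Poisson(c³/6).

E[X] ≈ 55.41078; in regime p = Θ(1/n^{1}) E[X] stays bounded (at the triangle threshold p ~ 1/n).


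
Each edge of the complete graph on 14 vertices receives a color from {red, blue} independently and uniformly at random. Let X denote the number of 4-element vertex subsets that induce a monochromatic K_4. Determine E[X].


Let X = Σ_S X_S over the C(14, 4) = 1001 subsets S of size 4, where X_S = 1 if the K_4 on S is monochromatic.
For a fixed S, the K_4 on S has C(4, 2) = 6 edges. P[all 6 edges red] = (1/2)^6, and likewise for blue, so P[monochromatic] = 2·(1/2)^6 = 2^{1 − 6} = 1/32.
Summing: E[X] = C(14, 4) · 2^{1 − 6} = 1001 · 1/32 = 1001/32.
Numerically: E[X] ≈ 31.281.

E[X] = C(14,4)·2^(1−C(4,2)) = 1001/32 ≈ 31.281.


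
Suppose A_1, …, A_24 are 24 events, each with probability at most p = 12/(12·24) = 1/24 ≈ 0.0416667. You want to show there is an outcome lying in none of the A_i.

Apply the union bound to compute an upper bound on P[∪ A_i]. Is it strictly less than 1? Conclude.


Union bound: P[∪_{i=1}^{24} A_i] ≤ Σ_i P[A_i] ≤ 24·p = 24·(1/24) = 1.
Numerically: 1 ≈ 1.0000000.
Is 1 < 1? NO.
Since the bound 1 is ≥ 1, the union bound is uninformative here; it does NOT by itself certify existence.

24·p = 1 ≈ 1.0000000; existence NOT certified by the union bound.


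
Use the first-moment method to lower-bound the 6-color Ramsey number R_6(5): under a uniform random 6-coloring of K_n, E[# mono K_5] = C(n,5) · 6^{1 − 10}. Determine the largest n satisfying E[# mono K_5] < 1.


We need C(n, 5) · 6^{1 − 10} < 1, i.e. C(n, 5) < 6^{10 − 1} = 10077696.
Check values of n near the boundary:
  n = 63: C(63, 5) = 7028847; 7028847 < 10077696? YES
  n = 64: C(64, 5) = 7624512; 7624512 < 10077696? YES
  n = 65: C(65, 5) = 8259888; 8259888 < 10077696? YES
  n = 66: C(66, 5) = 8936928; 8936928 < 10077696? YES
  n = 67: C(67, 5) = 9657648; 9657648 < 10077696? YES
  n = 68: C(68, 5) = 10424128; 10424128 < 10077696? NO
  n = 69: C(69, 5) = 11238513; 11238513 < 10077696? NO
The largest n with C(n, 5) < 10077696 is n = 67 (where E[X] = 67067/69984 ≈ 0.95832). Hence R_6(5) > 67, i.e. R_6(5) ≥ 68.

Largest n = 67; hence R_6(5) > 67.


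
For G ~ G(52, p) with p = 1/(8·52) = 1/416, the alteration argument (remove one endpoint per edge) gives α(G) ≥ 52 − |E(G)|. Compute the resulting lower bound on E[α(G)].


E[|E(G)|] = C(52, 2)·p = 1326 · (1/416) = 51/16.
E[α(G)] ≥ n − E[|E(G)|] = 52 − 51/16 = 781/16.
Numerically: ≈ 48.812.
(This is only a lower bound; the true E[α(G)] may be larger.)

E[α(G)] ≥ 781/16 ≈ 48.812.


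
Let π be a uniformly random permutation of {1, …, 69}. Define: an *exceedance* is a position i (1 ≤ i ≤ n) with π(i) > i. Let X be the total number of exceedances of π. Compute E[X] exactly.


Write X = Σ_{i=1}^{69} X_i, where X_i = 1_{π(i) > i}.
For each fixed i, π(i) is uniform over {1, …, 69} (marginal of a uniform permutation), so P[π(i) > i] = (n − i)/n. Summing: Σ_{i=1}^{69} (n − i)/n = (0 + 1 + … + 68)/69 = 69(69 − 1)/(2·69) = (69 − 1)/2.
Hence E[X] = Σ_{i=1}^{69} (69 − i)/69 = 34 ≈ 34.0000.

E[X] = 34 = 34.0000.


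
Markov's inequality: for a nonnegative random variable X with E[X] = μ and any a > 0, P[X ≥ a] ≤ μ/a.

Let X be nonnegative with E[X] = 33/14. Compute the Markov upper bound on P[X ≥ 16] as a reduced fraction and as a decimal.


μ = E[X] = 33/14, a = 16.
Markov: P[X ≥ 16] ≤ μ/a = (33/14)/16 = 33/224.
Numerically: ≈ 0.147321.
(Since a = 16 > μ = 2.357143, the bound 33/224 is < 1 and informative.)

P[X ≥ 16] ≤ 33/224 ≈ 0.147321.


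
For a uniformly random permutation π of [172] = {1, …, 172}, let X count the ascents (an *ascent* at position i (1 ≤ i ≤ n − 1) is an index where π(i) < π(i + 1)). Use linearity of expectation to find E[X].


Write X = Σ X_I over i = 1, …, 171, with X_I the indicator of one ascent.
There are 171 indicators.
For each fixed i, the pair (π(i), π(i+1)) is a uniformly random ordered pair of distinct values from {1, …, 172}; by symmetry P[π(i) < π(i+1)] = 1/2.
By linearity: E[X] = 171 · (1/2) = (172 − 1) · (1/2) = 171/2 ≈ 85.500.

E[X] = 171/2 = 85.500.


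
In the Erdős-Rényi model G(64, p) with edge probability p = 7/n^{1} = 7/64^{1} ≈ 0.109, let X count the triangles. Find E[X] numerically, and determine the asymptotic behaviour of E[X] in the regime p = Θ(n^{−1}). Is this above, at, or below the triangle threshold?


Number of potential triangles: C(64, 3) = 41664.
Each occurs with probability p³ ≈ (0.109)³ ≈ 1.30844e-03.
By linearity: E[X] = C(64, 3)·p³ ≈ 41664 · 1.30844e-03 ≈ 54.515.
Here α = 1, so p = 7/n is exactly at the triangle threshold p ~ 1/n. Asymptotically E[X] → c³/6 = 7³/6 = 343/6 ≈ 57.167, a bounded constant. In this regime the triangle count is asymptotically Poisson(c³/6).

E[X] ≈ 54.515; in regime p = Θ(1/n^{1}) E[X] stays bounded (at the triangle threshold p ~ 1/n).


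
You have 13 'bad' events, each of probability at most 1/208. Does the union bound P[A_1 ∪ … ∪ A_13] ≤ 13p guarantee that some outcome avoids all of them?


Union bound: P[∪_{i=1}^{13} A_i] ≤ Σ_i P[A_i] ≤ 13·p = 13·(1/208) = 1/16.
Numerically: 1/16 ≈ 0.0625.
Is 1/16 < 1? YES.
Since P[∪ A_i] ≤ 1/16 < 1, the complement has P[∩ A_i^c] ≥ 1 − 1/16 = 15/16 > 0, so some outcome avoids every A_i.

13·p = 1/16 ≈ 0.0625; existence CERTIFIED by the union bound.


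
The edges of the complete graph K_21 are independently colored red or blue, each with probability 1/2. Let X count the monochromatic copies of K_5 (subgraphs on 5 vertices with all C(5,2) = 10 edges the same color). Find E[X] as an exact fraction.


Let X = Σ_S X_S over the C(21, 5) = 20349 subsets S of size 5, where X_S = 1 if the K_5 on S is monochromatic.
For a fixed S, the K_5 on S has C(5, 2) = 10 edges. P[all 10 edges red] = (1/2)^10, and likewise for blue, so P[monochromatic] = 2·(1/2)^10 = 2^{1 − 10} = 1/512.
Summing: E[X] = C(21, 5) · 2^{1 − 10} = 20349 · 1/512 = 20349/512.
Numerically: E[X] ≈ 39.7441.

E[X] = C(21,5)·2^(1−C(5,2)) = 20349/512 ≈ 39.7441.


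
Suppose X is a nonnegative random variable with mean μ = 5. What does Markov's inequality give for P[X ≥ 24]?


μ = E[X] = 5, a = 24.
Markov: P[X ≥ 24] ≤ μ/a = (5)/24 = 5/24.
Numerically: ≈ 0.20833.
(Since a = 24 > μ = 5.00000, the bound 5/24 is < 1 and informative.)

P[X ≥ 24] ≤ 5/24 ≈ 0.20833.


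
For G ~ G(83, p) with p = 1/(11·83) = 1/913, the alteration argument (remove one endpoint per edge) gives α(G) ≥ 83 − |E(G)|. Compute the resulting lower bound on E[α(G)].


E[|E(G)|] = C(83, 2)·p = 3403 · (1/913) = 41/11.
E[α(G)] ≥ n − E[|E(G)|] = 83 − 41/11 = 872/11.
Numerically: ≈ 79.27273.
(This is only a lower bound; the true E[α(G)] may be larger.)

E[α(G)] ≥ 872/11 ≈ 79.27273.


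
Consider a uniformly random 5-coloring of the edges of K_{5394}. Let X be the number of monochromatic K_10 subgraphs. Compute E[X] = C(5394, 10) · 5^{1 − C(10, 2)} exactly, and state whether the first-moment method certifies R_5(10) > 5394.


E[X] = C(5394, 10) · 5^{1 − 45} = 5697982524930156243149785372878 · 5^{−44} = 5697982524930156243149785372878/5684341886080801486968994140625.
As a reduced fraction: E[X] = 5697982524930156243149785372878/5684341886080801486968994140625 ≈ 1.0024.
Is E[X] < 1? NO.
Since E[X] ≥ 1, the first-moment bound is inconclusive at n = 5394; it does NOT by itself certify R_5(10) > 5394.

E[X] = 5697982524930156243149785372878/5684341886080801486968994140625 ≈ 1.0024; E[X] ≥ 1; first-moment method inconclusive here.


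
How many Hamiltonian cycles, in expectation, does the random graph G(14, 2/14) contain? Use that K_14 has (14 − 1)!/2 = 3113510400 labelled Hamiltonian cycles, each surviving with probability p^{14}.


K_14 has (14 − 1)!/2 = 3113510400 labelled Hamiltonian cycles.
For each such Hamiltonian cycle H, let X_H = 1 if all 14 edges of H are present in G. Then P[X_H = 1] = p^{14} = (1/7)^{14} = 1/678223072849.
By linearity: E[X] = Σ_H E[X_H] = 3113510400 · p^{14} = 3113510400 · 1/678223072849 = 444787200/96889010407.
Numerically: E[X] ≈ 0.00459069.

E[X] = 3113510400 · (1/7)^{14} = 444787200/96889010407 ≈ 0.00459069.


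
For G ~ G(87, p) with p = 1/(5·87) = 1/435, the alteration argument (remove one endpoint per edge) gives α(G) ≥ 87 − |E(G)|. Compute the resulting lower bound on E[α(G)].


E[|E(G)|] = C(87, 2)·p = 3741 · (1/435) = 43/5.
E[α(G)] ≥ n − E[|E(G)|] = 87 − 43/5 = 392/5.
Numerically: ≈ 78.400000.
(This is only a lower bound; the true E[α(G)] may be larger.)

E[α(G)] ≥ 392/5 ≈ 78.400000.


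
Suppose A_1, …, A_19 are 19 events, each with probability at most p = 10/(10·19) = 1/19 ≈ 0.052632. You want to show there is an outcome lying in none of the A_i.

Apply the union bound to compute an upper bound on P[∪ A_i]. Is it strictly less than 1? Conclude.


Union bound: P[∪_{i=1}^{19} A_i] ≤ Σ_i P[A_i] ≤ 19·p = 19·(1/19) = 1.
Numerically: 1 ≈ 1.000000.
Is 1 < 1? NO.
Since the bound 1 is ≥ 1, the union bound is uninformative here; it does NOT by itself certify existence.

19·p = 1 ≈ 1.000000; existence NOT certified by the union bound.


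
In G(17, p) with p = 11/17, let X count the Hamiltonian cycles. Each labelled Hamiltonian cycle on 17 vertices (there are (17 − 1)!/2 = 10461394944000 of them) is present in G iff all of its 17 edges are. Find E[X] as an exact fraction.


K_17 has (17 − 1)!/2 = 10461394944000 labelled Hamiltonian cycles.
For each such Hamiltonian cycle H, let X_H = 1 if all 17 edges of H are present in G. Then P[X_H = 1] = p^{17} = (11/17)^{17} = 505447028499293771/827240261886336764177.
By linearity: E[X] = Σ_H E[X_H] = 10461394944000 · p^{17} = 10461394944000 · 505447028499293771/827240261886336764177 = 5287680988402335763510093824000/827240261886336764177.
Numerically: E[X] ≈ 6.392e+09.

E[X] = 10461394944000 · (11/17)^{17} = 5287680988402335763510093824000/827240261886336764177 ≈ 6.392e+09.


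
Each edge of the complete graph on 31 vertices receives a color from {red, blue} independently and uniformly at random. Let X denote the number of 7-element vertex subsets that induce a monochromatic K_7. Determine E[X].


Let X = Σ_S X_S over the C(31, 7) = 2629575 subsets S of size 7, where X_S = 1 if the K_7 on S is monochromatic.
For a fixed S, the K_7 on S has C(7, 2) = 21 edges. P[all 21 edges red] = (1/2)^21, and likewise for blue, so P[monochromatic] = 2·(1/2)^21 = 2^{1 − 21} = 1/1048576.
By linearity of expectation: E[X] = C(31, 7) · 2^{1 − 21} = 2629575 · 1/1048576 = 2629575/1048576.
Numerically: E[X] ≈ 2.5078.

E[X] = C(31,7)·2^(1−C(7,2)) = 2629575/1048576 ≈ 2.5078.


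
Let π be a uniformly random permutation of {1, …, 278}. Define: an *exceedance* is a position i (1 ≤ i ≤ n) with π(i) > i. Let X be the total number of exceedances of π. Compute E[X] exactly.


Write X = Σ_{i=1}^{278} X_i, where X_i = 1_{π(i) > i}.
For each fixed i, π(i) is uniform over {1, …, 278} (marginal of a uniform permutation), so P[π(i) > i] = (n − i)/n. Summing: Σ_{i=1}^{278} (n − i)/n = (0 + 1 + … + 277)/278 = 278(278 − 1)/(2·278) = (278 − 1)/2.
Hence E[X] = Σ_{i=1}^{278} (278 − i)/278 = 277/2 ≈ 138.5000.

E[X] = 277/2 = 138.5000.


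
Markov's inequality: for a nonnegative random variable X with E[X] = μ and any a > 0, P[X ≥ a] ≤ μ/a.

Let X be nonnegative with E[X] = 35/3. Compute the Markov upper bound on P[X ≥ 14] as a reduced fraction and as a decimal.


μ = E[X] = 35/3, a = 14.
Markov: P[X ≥ 14] ≤ μ/a = (35/3)/14 = 5/6.
Numerically: ≈ 0.833.
(Since a = 14 > μ = 11.667, the bound 5/6 is < 1 and informative.)

P[X ≥ 14] ≤ 5/6 ≈ 0.833.


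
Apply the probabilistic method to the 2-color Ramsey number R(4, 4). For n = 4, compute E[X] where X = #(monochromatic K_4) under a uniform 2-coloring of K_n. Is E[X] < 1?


E[X] = C(4, 4) · 2^{1 − 6} = 1 · 2^{−5} = 1/32.
As a reduced fraction: E[X] = 1/32 ≈ 0.0312500.
Is E[X] < 1? YES.
Since E[X] < 1, there exists a 2-coloring of K_{4} with no monochromatic K_4; hence R(4, 4) > 4.

E[X] = 1/32 ≈ 0.0312500; E[X] < 1, so R(4, 4) > 4.


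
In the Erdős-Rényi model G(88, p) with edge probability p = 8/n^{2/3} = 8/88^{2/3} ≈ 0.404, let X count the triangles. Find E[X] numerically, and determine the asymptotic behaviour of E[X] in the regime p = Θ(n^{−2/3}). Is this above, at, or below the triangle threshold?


Number of potential triangles: C(88, 3) = 109736.
Each occurs with probability p³ ≈ (0.404)³ ≈ 6.61157e-02.
By linearity: E[X] = C(88, 3)·p³ ≈ 109736 · 6.61157e-02 ≈ 7255.273.
Since α = 2/3 < 1, p = c/n^{2/3} ≫ 1/n is above the triangle threshold p ~ 1/n. Asymptotically E[X] ~ (c³/6)·n^{3(1−α)} = (8³/6)·n^{1} → ∞; triangles are abundant w.h.p.

E[X] ≈ 7255.273; in regime p = Θ(1/n^{2/3}) E[X] diverges (above the triangle threshold p ~ 1/n).


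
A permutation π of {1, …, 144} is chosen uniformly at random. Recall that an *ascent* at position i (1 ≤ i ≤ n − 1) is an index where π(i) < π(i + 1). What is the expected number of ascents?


Write X = Σ X_I over i = 1, …, 143, with X_I the indicator of one ascent.
There are 143 indicators.
For each fixed i, the pair (π(i), π(i+1)) is a uniformly random ordered pair of distinct values from {1, …, 144}; by symmetry P[π(i) < π(i+1)] = 1/2.
By linearity: E[X] = 143 · (1/2) = (144 − 1) · (1/2) = 143/2 ≈ 71.5000.

E[X] = 143/2 = 71.5000.


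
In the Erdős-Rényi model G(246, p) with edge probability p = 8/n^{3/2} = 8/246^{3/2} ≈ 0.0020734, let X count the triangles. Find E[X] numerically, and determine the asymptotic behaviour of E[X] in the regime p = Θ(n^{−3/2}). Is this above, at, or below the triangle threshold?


Number of potential triangles: C(246, 3) = 2450980.
Each occurs with probability p³ ≈ (0.0020734)³ ≈ 8.9137814e-09.
By linearity: E[X] = C(246, 3)·p³ ≈ 2450980 · 8.9137814e-09 ≈ 0.02185.
Since α = 3/2 > 1, p = c/n^{3/2} = o(1/n) is below the triangle threshold p ~ 1/n. Asymptotically E[X] ~ (c³/6)·n^{3(1−α)} = (8³/6)·n^{-1.5} → 0, so by Markov's inequality G has no triangles w.h.p.

E[X] ≈ 0.02185; in regime p = Θ(1/n^{3/2}) E[X] tends to 0 (below the triangle threshold p ~ 1/n).


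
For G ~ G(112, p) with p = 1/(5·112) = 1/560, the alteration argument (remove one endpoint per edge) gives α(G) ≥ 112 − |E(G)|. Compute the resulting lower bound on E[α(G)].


E[|E(G)|] = C(112, 2)·p = 6216 · (1/560) = 111/10.
E[α(G)] ≥ n − E[|E(G)|] = 112 − 111/10 = 1009/10.
Numerically: ≈ 100.900.
(This is only a lower bound; the true E[α(G)] may be larger.)

E[α(G)] ≥ 1009/10 ≈ 100.900.


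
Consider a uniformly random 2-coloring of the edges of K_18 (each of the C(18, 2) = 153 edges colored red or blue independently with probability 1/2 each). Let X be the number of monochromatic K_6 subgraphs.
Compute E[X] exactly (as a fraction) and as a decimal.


Let X = Σ_S X_S over the C(18, 6) = 18564 subsets S of size 6, where X_S = 1 if the K_6 on S is monochromatic.
For a fixed S, the K_6 on S has C(6, 2) = 15 edges. P[all 15 edges red] = (1/2)^15, and likewise for blue, so P[monochromatic] = 2·(1/2)^15 = 2^{1 − 15} = 1/16384.
Summing: E[X] = C(18, 6) · 2^{1 − 15} = 18564 · 1/16384 = 4641/4096.
Numerically: E[X] ≈ 1.1331.

E[X] = C(18,6)·2^(1−C(6,2)) = 4641/4096 ≈ 1.1331.


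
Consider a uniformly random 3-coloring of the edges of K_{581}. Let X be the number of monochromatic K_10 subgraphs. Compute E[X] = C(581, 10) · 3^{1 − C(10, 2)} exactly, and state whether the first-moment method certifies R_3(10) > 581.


E[X] = C(581, 10) · 3^{1 − 45} = 1117316416086113363120 · 3^{−44} = 1117316416086113363120/984770902183611232881.
As a reduced fraction: E[X] = 1117316416086113363120/984770902183611232881 ≈ 1.13460.
Is E[X] < 1? NO.
Since E[X] ≥ 1, the first-moment bound is inconclusive at n = 581; it does NOT by itself certify R_3(10) > 581.

E[X] = 1117316416086113363120/984770902183611232881 ≈ 1.13460; E[X] ≥ 1; first-moment method inconclusive here.


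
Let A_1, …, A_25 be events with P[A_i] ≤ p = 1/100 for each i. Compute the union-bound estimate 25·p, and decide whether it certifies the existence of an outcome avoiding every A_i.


Union bound: P[∪_{i=1}^{25} A_i] ≤ Σ_i P[A_i] ≤ 25·p = 25·(1/100) = 1/4.
Numerically: 1/4 ≈ 0.2500.
Is 1/4 < 1? YES.
Since P[∪ A_i] ≤ 1/4 < 1, the complement has P[∩ A_i^c] ≥ 1 − 1/4 = 3/4 > 0, so some outcome avoids every A_i.

25·p = 1/4 ≈ 0.2500; existence CERTIFIED by the union bound.


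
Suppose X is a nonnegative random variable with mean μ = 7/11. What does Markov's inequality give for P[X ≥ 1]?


μ = E[X] = 7/11, a = 1.
Markov: P[X ≥ 1] ≤ μ/a = (7/11)/1 = 7/11.
Numerically: ≈ 0.636364.
(Since a = 1 > μ = 0.636364, the bound 7/11 is < 1 and informative.)

P[X ≥ 1] ≤ 7/11 ≈ 0.636364.


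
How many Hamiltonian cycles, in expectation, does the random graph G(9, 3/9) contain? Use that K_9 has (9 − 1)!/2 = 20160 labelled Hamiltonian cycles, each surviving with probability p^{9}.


K_9 has (9 − 1)!/2 = 20160 labelled Hamiltonian cycles.
For each such Hamiltonian cycle H, let X_H = 1 if all 9 edges of H are present in G. Then P[X_H = 1] = p^{9} = (1/3)^{9} = 1/19683.
By linearity: E[X] = Σ_H E[X_H] = 20160 · p^{9} = 20160 · 1/19683 = 2240/2187.
Numerically: E[X] ≈ 1.02423.

E[X] = 20160 · (1/3)^{9} = 2240/2187 ≈ 1.02423.
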